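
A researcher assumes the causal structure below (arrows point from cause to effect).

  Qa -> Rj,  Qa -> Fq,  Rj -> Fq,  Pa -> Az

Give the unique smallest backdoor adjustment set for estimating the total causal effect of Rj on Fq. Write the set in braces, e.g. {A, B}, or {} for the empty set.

{Qa}

Variables eligible for adjustment (non-descendants of Rj, excluding Rj and Fq): {Az, Pa, Qa}.
Backdoor paths from Rj to Fq:
  P1: Rj <- Qa -> Fq
The empty set is not sufficient: P1 (Rj <- Qa -> Fq) has no collider blocking it and no conditioned non-collider, so it is open.
Try {Qa}:
  P1: blocked at fork node Qa ∈ conditioning set.
{Qa} contains no descendant of Rj and blocks every backdoor path.
No other singleton works — e.g. {Pa} leaves P1 open — so {Qa} is the unique smallest valid adjustment set.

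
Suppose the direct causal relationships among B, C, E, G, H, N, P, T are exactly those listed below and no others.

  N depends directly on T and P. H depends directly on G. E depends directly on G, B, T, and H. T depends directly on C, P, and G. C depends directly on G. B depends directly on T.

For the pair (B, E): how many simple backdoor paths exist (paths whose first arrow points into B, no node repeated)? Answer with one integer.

A backdoor path from B to E is any simple undirected path whose first edge points into B (i.e. leaves B via a parent).
Parents of B: {T}.
Enumerating:
  P1: B <- T <- G -> H -> E
  P2: B <- T <- G -> E
  P3: B <- T <- C <- G -> H -> E
  P4: B <- T <- C <- G -> E
  P5: B <- T -> E
That exhausts the simple backdoor paths. Count: 5.

5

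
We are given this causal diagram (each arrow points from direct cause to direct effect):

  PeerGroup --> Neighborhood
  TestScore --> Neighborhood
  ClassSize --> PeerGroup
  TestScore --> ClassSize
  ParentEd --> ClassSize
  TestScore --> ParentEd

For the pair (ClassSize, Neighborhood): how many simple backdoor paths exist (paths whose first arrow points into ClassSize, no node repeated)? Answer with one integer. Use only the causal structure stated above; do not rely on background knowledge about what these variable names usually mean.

2

A backdoor path from ClassSize to Neighborhood is any simple undirected path whose first edge points into ClassSize (i.e. leaves ClassSize via a parent).
Parents of ClassSize: {ParentEd, TestScore}.
Enumerating:
  P1: ClassSize <- TestScore -> Neighborhood
  P2: ClassSize <- ParentEd <- TestScore -> Neighborhood
That exhausts the simple backdoor paths. Count: 2.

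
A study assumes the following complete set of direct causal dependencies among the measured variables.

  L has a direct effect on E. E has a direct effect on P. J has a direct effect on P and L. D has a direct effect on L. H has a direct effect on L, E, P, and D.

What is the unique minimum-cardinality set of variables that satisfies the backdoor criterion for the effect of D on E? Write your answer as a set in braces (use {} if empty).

{H}

Variables eligible for adjustment (non-descendants of D, excluding D and E): {H, J}.
Backdoor paths from D to E:
  P1: D <- H -> L <- J -> P <- E
  P2: D <- H -> L -> E
  P3: D <- H -> E
  P4: D <- H -> P <- J -> L -> E
  P5: D <- H -> P <- E
The empty set is not sufficient: P2 (D <- H -> L -> E) has no collider blocking it and no conditioned non-collider, so it is open.
Try {H}:
  P1: blocked at fork node H ∈ conditioning set.
  P2: blocked at fork node H ∈ conditioning set.
  P3: blocked at fork node H ∈ conditioning set.
  P4: blocked at fork node H ∈ conditioning set.
  P5: blocked at fork node H ∈ conditioning set.
{H} contains no descendant of D and blocks every backdoor path.
No other singleton works — e.g. {J} leaves P2 open — so {H} is the unique smallest valid adjustment set.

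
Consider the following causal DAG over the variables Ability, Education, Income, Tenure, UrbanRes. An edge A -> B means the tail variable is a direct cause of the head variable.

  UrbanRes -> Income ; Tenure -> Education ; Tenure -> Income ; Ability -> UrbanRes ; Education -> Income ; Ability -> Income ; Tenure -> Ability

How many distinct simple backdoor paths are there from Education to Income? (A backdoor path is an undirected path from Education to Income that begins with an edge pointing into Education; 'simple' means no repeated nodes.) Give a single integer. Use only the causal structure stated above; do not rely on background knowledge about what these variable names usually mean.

3

A backdoor path from Education to Income is any simple undirected path whose first edge points into Education (i.e. leaves Education via a parent).
Parents of Education: {Tenure}.
Enumerating:
  P1: Education <- Tenure -> Ability -> UrbanRes -> Income
  P2: Education <- Tenure -> Ability -> Income
  P3: Education <- Tenure -> Income
That exhausts the simple backdoor paths. Count: 3.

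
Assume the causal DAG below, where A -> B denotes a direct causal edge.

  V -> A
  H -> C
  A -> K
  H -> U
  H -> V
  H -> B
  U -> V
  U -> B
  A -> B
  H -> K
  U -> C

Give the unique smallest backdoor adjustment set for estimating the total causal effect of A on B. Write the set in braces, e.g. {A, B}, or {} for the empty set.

{V}

Variables eligible for adjustment (non-descendants of A, excluding A and B): {C, H, U, V}.
Backdoor paths from A to B:
  P1: A <- V <- H -> U -> B
  P2: A <- V <- H -> C <- U -> B
  P3: A <- V <- H -> B
  P4: A <- V <- U <- H -> B
  P5: A <- V <- U -> C <- H -> B
  P6: A <- V <- U -> B
The empty set is not sufficient: P1 (A <- V <- H -> U -> B) has no collider blocking it and no conditioned non-collider, so it is open.
Try {V}:
  P1: blocked at chain node V ∈ conditioning set.
  P2: blocked at chain node V ∈ conditioning set.
  P3: blocked at chain node V ∈ conditioning set.
  P4: blocked at chain node V ∈ conditioning set.
  P5: blocked at chain node V ∈ conditioning set.
  P6: blocked at chain node V ∈ conditioning set.
{V} contains no descendant of A and blocks every backdoor path.
No other singleton works — e.g. {H} leaves P6 open — so {V} is the unique smallest valid adjustment set.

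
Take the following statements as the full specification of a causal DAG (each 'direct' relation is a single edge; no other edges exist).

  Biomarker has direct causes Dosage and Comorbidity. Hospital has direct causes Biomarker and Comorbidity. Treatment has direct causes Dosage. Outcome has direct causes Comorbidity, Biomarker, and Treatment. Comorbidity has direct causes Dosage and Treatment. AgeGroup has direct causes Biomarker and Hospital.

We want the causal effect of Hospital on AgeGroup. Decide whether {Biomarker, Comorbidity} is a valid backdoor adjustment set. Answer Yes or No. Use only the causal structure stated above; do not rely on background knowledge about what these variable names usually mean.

Backdoor paths from Hospital to AgeGroup (paths whose first edge points into Hospital):
  P1: Hospital <- Comorbidity <- Dosage -> Treatment -> Outcome <- Biomarker -> AgeGroup
  P2: Hospital <- Comorbidity <- Dosage -> Biomarker -> AgeGroup
  P3: Hospital <- Comorbidity <- Treatment <- Dosage -> Biomarker -> AgeGroup
  P4: Hospital <- Comorbidity <- Treatment -> Outcome <- Biomarker -> AgeGroup
  P5: Hospital <- Comorbidity -> Biomarker -> AgeGroup
  P6: Hospital <- Comorbidity -> Outcome <- Treatment <- Dosage -> Biomarker -> AgeGroup
  P7: Hospital <- Comorbidity -> Outcome <- Biomarker -> AgeGroup
  P8: Hospital <- Biomarker -> AgeGroup
Condition 1 (no descendant of Hospital in the set): holds — descendants of Hospital are {AgeGroup}; none are in {Biomarker, Comorbidity}.
Condition 2 (every backdoor path blocked by {Biomarker, Comorbidity}):
  P1: blocked at chain node Comorbidity ∈ conditioning set.
  P2: blocked at chain node Comorbidity ∈ conditioning set.
  P3: blocked at chain node Comorbidity ∈ conditioning set.
  P4: blocked at chain node Comorbidity ∈ conditioning set.
  P5: blocked at fork node Comorbidity ∈ conditioning set.
  P6: blocked at fork node Comorbidity ∈ conditioning set.
  P7: blocked at fork node Comorbidity ∈ conditioning set.
  P8: blocked at fork node Biomarker ∈ conditioning set.
{Biomarker, Comorbidity} satisfies the backdoor criterion.

Yes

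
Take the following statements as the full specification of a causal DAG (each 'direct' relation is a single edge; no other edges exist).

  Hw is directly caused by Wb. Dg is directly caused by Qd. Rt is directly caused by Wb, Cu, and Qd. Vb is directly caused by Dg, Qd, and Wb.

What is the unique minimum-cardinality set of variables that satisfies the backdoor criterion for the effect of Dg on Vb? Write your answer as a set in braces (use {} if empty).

Variables eligible for adjustment (non-descendants of Dg, excluding Dg and Vb): {Cu, Hw, Qd, Rt, Wb}.
Backdoor paths from Dg to Vb:
  P1: Dg <- Qd -> Rt <- Wb -> Vb
  P2: Dg <- Qd -> Vb
The empty set is not sufficient: P2 (Dg <- Qd -> Vb) has no collider blocking it and no conditioned non-collider, so it is open.
Try {Qd}:
  P1: blocked at fork node Qd ∈ conditioning set.
  P2: blocked at fork node Qd ∈ conditioning set.
{Qd} contains no descendant of Dg and blocks every backdoor path.
No other singleton works — e.g. {Cu} leaves P2 open — so {Qd} is the unique smallest valid adjustment set.

{Qd}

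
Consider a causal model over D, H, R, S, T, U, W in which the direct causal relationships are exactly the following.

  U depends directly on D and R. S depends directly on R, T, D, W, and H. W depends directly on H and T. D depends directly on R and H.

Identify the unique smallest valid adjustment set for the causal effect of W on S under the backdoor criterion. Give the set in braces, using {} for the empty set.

Variables eligible for adjustment (non-descendants of W, excluding W and S): {D, H, R, T, U}.
Backdoor paths from W to S:
  P1: W <- T -> S
  P2: W <- H -> D <- R -> S
  P3: W <- H -> D -> U <- R -> S
  P4: W <- H -> D -> S
  P5: W <- H -> S
The empty set is not sufficient: P1 (W <- T -> S) has no collider blocking it and no conditioned non-collider, so it is open.
Try {H, T}:
  P1: blocked at fork node T ∈ conditioning set.
  P2: blocked at fork node H ∈ conditioning set.
  P3: blocked at fork node H ∈ conditioning set.
  P4: blocked at fork node H ∈ conditioning set.
  P5: blocked at fork node H ∈ conditioning set.
{H, T} contains no descendant of W and blocks every backdoor path.
Every element of {H, T} is needed (dropping H leaves P4 open; dropping T leaves P1 open), so no proper subset is valid.
Among all size-2 subsets of the eligible variables, only {H, T} blocks every backdoor path, so it is the unique smallest valid adjustment set.

{H, T}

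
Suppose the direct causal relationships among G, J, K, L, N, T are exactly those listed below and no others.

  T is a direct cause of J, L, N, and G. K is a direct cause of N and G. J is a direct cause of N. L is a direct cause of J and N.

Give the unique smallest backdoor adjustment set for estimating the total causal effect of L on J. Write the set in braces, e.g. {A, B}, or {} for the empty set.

{T}

Variables eligible for adjustment (non-descendants of L, excluding L and J): {G, K, T}.
Backdoor paths from L to J:
  P1: L <- T -> G <- K -> N <- J
  P2: L <- T -> J
  P3: L <- T -> N <- J
The empty set is not sufficient: P2 (L <- T -> J) has no collider blocking it and no conditioned non-collider, so it is open.
Try {T}:
  P1: blocked at fork node T ∈ conditioning set.
  P2: blocked at fork node T ∈ conditioning set.
  P3: blocked at fork node T ∈ conditioning set.
{T} contains no descendant of L and blocks every backdoor path.
No other singleton works — e.g. {K} leaves P2 open — so {T} is the unique smallest valid adjustment set.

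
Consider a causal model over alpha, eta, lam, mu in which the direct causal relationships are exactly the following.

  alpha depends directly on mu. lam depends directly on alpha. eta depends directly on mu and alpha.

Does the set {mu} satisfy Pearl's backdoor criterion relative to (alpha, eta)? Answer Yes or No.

Backdoor paths from alpha to eta (paths whose first edge points into alpha):
  P1: alpha <- mu -> eta
Condition 1 (no descendant of alpha in the set): holds — descendants of alpha are {eta, lam}; none are in {mu}.
Condition 2 (every backdoor path blocked by {mu}):
  P1: blocked at fork node mu ∈ conditioning set.
{mu} satisfies the backdoor criterion.

Yes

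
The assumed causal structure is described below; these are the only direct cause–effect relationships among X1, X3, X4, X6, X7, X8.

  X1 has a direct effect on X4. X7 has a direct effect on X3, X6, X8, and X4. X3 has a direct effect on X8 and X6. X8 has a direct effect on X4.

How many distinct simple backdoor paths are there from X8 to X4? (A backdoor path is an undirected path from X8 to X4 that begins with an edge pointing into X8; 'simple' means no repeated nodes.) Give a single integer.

A backdoor path from X8 to X4 is any simple undirected path whose first edge points into X8 (i.e. leaves X8 via a parent).
Parents of X8: {X3, X7}.
Enumerating:
  P1: X8 <- X7 -> X4
  P2: X8 <- X3 <- X7 -> X4
  P3: X8 <- X3 -> X6 <- X7 -> X4
That exhausts the simple backdoor paths. Count: 3.

3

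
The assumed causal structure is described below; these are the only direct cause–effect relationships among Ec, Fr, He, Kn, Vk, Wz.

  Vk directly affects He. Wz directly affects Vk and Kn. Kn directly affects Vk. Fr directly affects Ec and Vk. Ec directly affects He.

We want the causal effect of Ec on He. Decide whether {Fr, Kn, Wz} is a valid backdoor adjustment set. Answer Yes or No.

Yes

Backdoor paths from Ec to He (paths whose first edge points into Ec):
  P1: Ec <- Fr -> Vk -> He
Condition 1 (no descendant of Ec in the set): holds — descendants of Ec are {He}; none are in {Fr, Kn, Wz}.
Condition 2 (every backdoor path blocked by {Fr, Kn, Wz}):
  P1: blocked at fork node Fr ∈ conditioning set.
{Fr, Kn, Wz} satisfies the backdoor criterion.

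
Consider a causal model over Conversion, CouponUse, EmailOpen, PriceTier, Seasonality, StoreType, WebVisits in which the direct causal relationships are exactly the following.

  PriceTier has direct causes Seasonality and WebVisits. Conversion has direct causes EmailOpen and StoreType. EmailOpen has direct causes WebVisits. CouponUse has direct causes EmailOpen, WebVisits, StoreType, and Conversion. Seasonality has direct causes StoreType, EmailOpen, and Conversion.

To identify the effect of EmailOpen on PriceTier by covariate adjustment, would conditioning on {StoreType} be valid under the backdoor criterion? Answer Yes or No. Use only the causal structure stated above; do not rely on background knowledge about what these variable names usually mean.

No

Backdoor paths from EmailOpen to PriceTier (paths whose first edge points into EmailOpen):
  P1: EmailOpen <- WebVisits -> CouponUse <- StoreType -> Conversion -> Seasonality -> PriceTier
  P2: EmailOpen <- WebVisits -> CouponUse <- StoreType -> Seasonality -> PriceTier
  P3: EmailOpen <- WebVisits -> CouponUse <- Conversion <- StoreType -> Seasonality -> PriceTier
  P4: EmailOpen <- WebVisits -> CouponUse <- Conversion -> Seasonality -> PriceTier
  P5: EmailOpen <- WebVisits -> PriceTier
Condition 1 (no descendant of EmailOpen in the set): holds — descendants of EmailOpen are {Conversion, CouponUse, PriceTier, Seasonality}; none are in {StoreType}.
Condition 2 (every backdoor path blocked by {StoreType}):
  P1: blocked at collider CouponUse (neither it nor any descendant is in the conditioning set).
  P2: blocked at collider CouponUse (neither it nor any descendant is in the conditioning set).
  P3: blocked at collider CouponUse (neither it nor any descendant is in the conditioning set).
  P4: blocked at collider CouponUse (neither it nor any descendant is in the conditioning set).
  P5: open — no interior node is in the conditioning set.
{StoreType} does not satisfy the backdoor criterion.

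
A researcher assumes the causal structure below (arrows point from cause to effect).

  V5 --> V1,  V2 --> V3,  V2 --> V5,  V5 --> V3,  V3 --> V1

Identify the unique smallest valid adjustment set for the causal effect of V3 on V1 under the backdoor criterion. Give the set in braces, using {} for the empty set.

{V5}

Variables eligible for adjustment (non-descendants of V3, excluding V3 and V1): {V2, V5}.
Backdoor paths from V3 to V1:
  P1: V3 <- V2 -> V5 -> V1
  P2: V3 <- V5 -> V1
The empty set is not sufficient: P1 (V3 <- V2 -> V5 -> V1) has no collider blocking it and no conditioned non-collider, so it is open.
Try {V5}:
  P1: blocked at chain node V5 ∈ conditioning set.
  P2: blocked at fork node V5 ∈ conditioning set.
{V5} contains no descendant of V3 and blocks every backdoor path.
No other singleton works — e.g. {V2} leaves P2 open — so {V5} is the unique smallest valid adjustment set.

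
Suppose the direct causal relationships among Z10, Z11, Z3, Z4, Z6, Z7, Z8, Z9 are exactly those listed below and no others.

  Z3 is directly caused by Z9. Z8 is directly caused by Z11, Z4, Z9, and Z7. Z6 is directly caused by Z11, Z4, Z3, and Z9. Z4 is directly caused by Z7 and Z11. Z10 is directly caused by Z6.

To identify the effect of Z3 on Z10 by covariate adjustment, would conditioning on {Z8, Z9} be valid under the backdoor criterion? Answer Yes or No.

Yes

Backdoor paths from Z3 to Z10 (paths whose first edge points into Z3):
  P1: Z3 <- Z9 -> Z6 -> Z10
  P2: Z3 <- Z9 -> Z8 <- Z11 -> Z4 -> Z6 -> Z10
  P3: Z3 <- Z9 -> Z8 <- Z11 -> Z6 -> Z10
  P4: Z3 <- Z9 -> Z8 <- Z7 -> Z4 <- Z11 -> Z6 -> Z10
  P5: Z3 <- Z9 -> Z8 <- Z7 -> Z4 -> Z6 -> Z10
  P6: Z3 <- Z9 -> Z8 <- Z4 <- Z11 -> Z6 -> Z10
  P7: Z3 <- Z9 -> Z8 <- Z4 -> Z6 -> Z10
Condition 1 (no descendant of Z3 in the set): holds — descendants of Z3 are {Z10, Z6}; none are in {Z8, Z9}.
Condition 2 (every backdoor path blocked by {Z8, Z9}):
  P1: blocked at fork node Z9 ∈ conditioning set.
  P2: blocked at fork node Z9 ∈ conditioning set.
  P3: blocked at fork node Z9 ∈ conditioning set.
  P4: blocked at fork node Z9 ∈ conditioning set.
  P5: blocked at fork node Z9 ∈ conditioning set.
  P6: blocked at fork node Z9 ∈ conditioning set.
  P7: blocked at fork node Z9 ∈ conditioning set.
{Z8, Z9} satisfies the backdoor criterion.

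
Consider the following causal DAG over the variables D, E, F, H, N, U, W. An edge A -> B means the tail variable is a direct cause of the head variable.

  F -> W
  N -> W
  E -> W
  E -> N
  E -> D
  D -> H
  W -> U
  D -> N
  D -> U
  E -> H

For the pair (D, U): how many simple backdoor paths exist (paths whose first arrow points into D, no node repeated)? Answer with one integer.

A backdoor path from D to U is any simple undirected path whose first edge points into D (i.e. leaves D via a parent).
Parents of D: {E}.
Enumerating:
  P1: D <- E -> N -> W -> U
  P2: D <- E -> W -> U
That exhausts the simple backdoor paths. Count: 2.

2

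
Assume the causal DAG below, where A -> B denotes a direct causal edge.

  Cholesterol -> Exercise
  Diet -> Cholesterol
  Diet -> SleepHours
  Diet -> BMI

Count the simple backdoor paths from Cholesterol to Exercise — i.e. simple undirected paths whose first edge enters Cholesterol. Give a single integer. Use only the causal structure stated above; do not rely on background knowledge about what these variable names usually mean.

0

A backdoor path from Cholesterol to Exercise is any simple undirected path whose first edge points into Cholesterol (i.e. leaves Cholesterol via a parent).
Parents of Cholesterol: {Diet}.
No simple path from any parent of Cholesterol reaches Exercise without revisiting Cholesterol, so there are no backdoor paths.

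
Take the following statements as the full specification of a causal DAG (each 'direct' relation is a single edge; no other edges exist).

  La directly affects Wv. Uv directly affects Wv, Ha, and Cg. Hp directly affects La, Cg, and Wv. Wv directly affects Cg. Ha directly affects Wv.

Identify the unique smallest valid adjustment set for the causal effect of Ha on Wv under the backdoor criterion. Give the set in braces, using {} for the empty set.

Variables eligible for adjustment (non-descendants of Ha, excluding Ha and Wv): {Hp, La, Uv}.
Backdoor paths from Ha to Wv:
  P1: Ha <- Uv -> Wv
  P2: Ha <- Uv -> Cg <- Hp -> La -> Wv
  P3: Ha <- Uv -> Cg <- Hp -> Wv
  P4: Ha <- Uv -> Cg <- Wv
The empty set is not sufficient: P1 (Ha <- Uv -> Wv) has no collider blocking it and no conditioned non-collider, so it is open.
Try {Uv}:
  P1: blocked at fork node Uv ∈ conditioning set.
  P2: blocked at fork node Uv ∈ conditioning set.
  P3: blocked at fork node Uv ∈ conditioning set.
  P4: blocked at fork node Uv ∈ conditioning set.
{Uv} contains no descendant of Ha and blocks every backdoor path.
No other singleton works — e.g. {Hp} leaves P1 open — so {Uv} is the unique smallest valid adjustment set.

{Uv}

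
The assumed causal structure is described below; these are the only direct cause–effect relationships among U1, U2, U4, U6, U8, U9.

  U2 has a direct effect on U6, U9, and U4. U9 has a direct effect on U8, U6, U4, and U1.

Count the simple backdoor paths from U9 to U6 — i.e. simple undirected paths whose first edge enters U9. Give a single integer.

1

A backdoor path from U9 to U6 is any simple undirected path whose first edge points into U9 (i.e. leaves U9 via a parent).
Parents of U9: {U2}.
Enumerating:
  P1: U9 <- U2 -> U6
That exhausts the simple backdoor paths. Count: 1.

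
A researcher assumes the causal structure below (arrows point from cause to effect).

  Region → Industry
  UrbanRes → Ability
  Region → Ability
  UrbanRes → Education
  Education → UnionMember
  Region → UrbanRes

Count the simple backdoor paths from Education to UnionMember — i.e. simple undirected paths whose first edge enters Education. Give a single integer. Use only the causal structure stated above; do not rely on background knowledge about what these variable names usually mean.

0

A backdoor path from Education to UnionMember is any simple undirected path whose first edge points into Education (i.e. leaves Education via a parent).
Parents of Education: {UrbanRes}.
No simple path from any parent of Education reaches UnionMember without revisiting Education, so there are no backdoor paths.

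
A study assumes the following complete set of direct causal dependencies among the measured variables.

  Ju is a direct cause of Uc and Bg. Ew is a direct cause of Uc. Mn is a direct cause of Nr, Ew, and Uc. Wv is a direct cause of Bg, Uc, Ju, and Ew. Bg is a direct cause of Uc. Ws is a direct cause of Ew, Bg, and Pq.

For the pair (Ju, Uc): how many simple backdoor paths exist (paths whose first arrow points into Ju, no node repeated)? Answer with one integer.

7

A backdoor path from Ju to Uc is any simple undirected path whose first edge points into Ju (i.e. leaves Ju via a parent).
Parents of Ju: {Wv}.
Enumerating:
  P1: Ju <- Wv -> Ew <- Mn -> Uc
  P2: Ju <- Wv -> Ew <- Ws -> Bg -> Uc
  P3: Ju <- Wv -> Ew -> Uc
  P4: Ju <- Wv -> Bg <- Ws -> Ew <- Mn -> Uc
  P5: Ju <- Wv -> Bg <- Ws -> Ew -> Uc
  P6: Ju <- Wv -> Bg -> Uc
  P7: Ju <- Wv -> Uc
That exhausts the simple backdoor paths. Count: 7.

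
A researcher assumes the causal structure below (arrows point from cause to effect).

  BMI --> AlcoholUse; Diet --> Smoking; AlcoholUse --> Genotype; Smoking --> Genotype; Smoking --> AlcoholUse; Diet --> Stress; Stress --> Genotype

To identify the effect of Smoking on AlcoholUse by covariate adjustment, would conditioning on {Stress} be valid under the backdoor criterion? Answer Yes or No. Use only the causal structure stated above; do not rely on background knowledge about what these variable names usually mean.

Backdoor paths from Smoking to AlcoholUse (paths whose first edge points into Smoking):
  P1: Smoking <- Diet -> Stress -> Genotype <- AlcoholUse
Condition 1 (no descendant of Smoking in the set): holds — descendants of Smoking are {AlcoholUse, Genotype}; none are in {Stress}.
Condition 2 (every backdoor path blocked by {Stress}):
  P1: blocked at chain node Stress ∈ conditioning set.
{Stress} satisfies the backdoor criterion.

Yes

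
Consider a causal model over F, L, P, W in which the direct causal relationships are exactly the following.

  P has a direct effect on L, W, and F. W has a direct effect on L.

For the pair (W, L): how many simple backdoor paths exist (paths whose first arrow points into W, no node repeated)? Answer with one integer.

A backdoor path from W to L is any simple undirected path whose first edge points into W (i.e. leaves W via a parent).
Parents of W: {P}.
Enumerating:
  P1: W <- P -> L
That exhausts the simple backdoor paths. Count: 1.

1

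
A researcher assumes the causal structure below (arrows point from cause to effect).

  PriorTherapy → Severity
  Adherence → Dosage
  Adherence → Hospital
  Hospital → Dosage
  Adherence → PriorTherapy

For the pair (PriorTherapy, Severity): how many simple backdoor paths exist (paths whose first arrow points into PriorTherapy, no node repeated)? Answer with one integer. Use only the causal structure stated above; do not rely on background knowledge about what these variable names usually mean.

A backdoor path from PriorTherapy to Severity is any simple undirected path whose first edge points into PriorTherapy (i.e. leaves PriorTherapy via a parent).
Parents of PriorTherapy: {Adherence}.
No simple path from any parent of PriorTherapy reaches Severity without revisiting PriorTherapy, so there are no backdoor paths.

0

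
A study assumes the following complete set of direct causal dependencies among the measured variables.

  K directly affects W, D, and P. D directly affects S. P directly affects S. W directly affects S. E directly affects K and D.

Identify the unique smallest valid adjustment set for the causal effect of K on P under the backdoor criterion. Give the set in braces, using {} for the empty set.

Variables eligible for adjustment (non-descendants of K, excluding K and P): {E}.
Backdoor paths from K to P:
  P1: K <- E -> D -> S <- P
Each backdoor path contains an unconditioned collider, so every path is already blocked with the empty conditioning set:
  P1: blocked at collider S (neither it nor any descendant is in the conditioning set).
The empty set is therefore the unique smallest valid set.

{}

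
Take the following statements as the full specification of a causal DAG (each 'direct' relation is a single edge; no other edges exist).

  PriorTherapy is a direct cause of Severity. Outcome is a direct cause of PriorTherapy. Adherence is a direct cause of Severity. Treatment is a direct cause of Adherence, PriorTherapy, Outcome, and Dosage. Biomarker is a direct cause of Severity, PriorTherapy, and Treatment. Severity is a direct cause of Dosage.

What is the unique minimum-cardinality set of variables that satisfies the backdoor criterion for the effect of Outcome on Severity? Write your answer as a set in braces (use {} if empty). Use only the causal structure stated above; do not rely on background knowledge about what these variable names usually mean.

{Treatment}

Variables eligible for adjustment (non-descendants of Outcome, excluding Outcome and Severity): {Adherence, Biomarker, Treatment}.
Backdoor paths from Outcome to Severity:
  P1: Outcome <- Treatment <- Biomarker -> PriorTherapy -> Severity
  P2: Outcome <- Treatment <- Biomarker -> Severity
  P3: Outcome <- Treatment -> PriorTherapy <- Biomarker -> Severity
  P4: Outcome <- Treatment -> PriorTherapy -> Severity
  P5: Outcome <- Treatment -> Adherence -> Severity
  P6: Outcome <- Treatment -> Dosage <- Severity
The empty set is not sufficient: P1 (Outcome <- Treatment <- Biomarker -> PriorTherapy -> Severity) has no collider blocking it and no conditioned non-collider, so it is open.
Try {Treatment}:
  P1: blocked at chain node Treatment ∈ conditioning set.
  P2: blocked at chain node Treatment ∈ conditioning set.
  P3: blocked at fork node Treatment ∈ conditioning set.
  P4: blocked at fork node Treatment ∈ conditioning set.
  P5: blocked at fork node Treatment ∈ conditioning set.
  P6: blocked at fork node Treatment ∈ conditioning set.
{Treatment} contains no descendant of Outcome and blocks every backdoor path.
No other singleton works — e.g. {Biomarker} leaves P4 open — so {Treatment} is the unique smallest valid adjustment set.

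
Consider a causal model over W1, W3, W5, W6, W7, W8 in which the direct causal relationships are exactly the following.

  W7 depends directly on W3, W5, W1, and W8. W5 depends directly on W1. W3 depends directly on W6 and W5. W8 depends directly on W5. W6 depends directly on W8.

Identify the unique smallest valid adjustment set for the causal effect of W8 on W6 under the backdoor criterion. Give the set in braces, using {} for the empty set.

{}

Variables eligible for adjustment (non-descendants of W8, excluding W8 and W6): {W1, W5}.
Backdoor paths from W8 to W6:
  P1: W8 <- W5 <- W1 -> W7 <- W3 <- W6
  P2: W8 <- W5 -> W3 <- W6
  P3: W8 <- W5 -> W7 <- W3 <- W6
Each backdoor path contains an unconditioned collider, so every path is already blocked with the empty conditioning set:
  P1: blocked at collider W7 (neither it nor any descendant is in the conditioning set).
  P2: blocked at collider W3 (neither it nor any descendant is in the conditioning set).
  P3: blocked at collider W7 (neither it nor any descendant is in the conditioning set).
The empty set is therefore the unique smallest valid set.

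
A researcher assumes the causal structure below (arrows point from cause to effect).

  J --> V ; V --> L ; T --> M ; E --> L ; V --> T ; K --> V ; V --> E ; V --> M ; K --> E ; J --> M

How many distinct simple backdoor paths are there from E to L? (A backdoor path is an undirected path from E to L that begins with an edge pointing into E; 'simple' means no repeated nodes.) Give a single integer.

A backdoor path from E to L is any simple undirected path whose first edge points into E (i.e. leaves E via a parent).
Parents of E: {K, V}.
Enumerating:
  P1: E <- K -> V -> L
  P2: E <- V -> L
That exhausts the simple backdoor paths. Count: 2.

2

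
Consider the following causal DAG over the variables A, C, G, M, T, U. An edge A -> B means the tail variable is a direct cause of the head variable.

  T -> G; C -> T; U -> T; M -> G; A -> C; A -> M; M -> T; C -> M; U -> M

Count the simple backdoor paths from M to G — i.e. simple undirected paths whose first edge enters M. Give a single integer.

3

A backdoor path from M to G is any simple undirected path whose first edge points into M (i.e. leaves M via a parent).
Parents of M: {A, C, U}.
Enumerating:
  P1: M <- A -> C -> T -> G
  P2: M <- U -> T -> G
  P3: M <- C -> T -> G
That exhausts the simple backdoor paths. Count: 3.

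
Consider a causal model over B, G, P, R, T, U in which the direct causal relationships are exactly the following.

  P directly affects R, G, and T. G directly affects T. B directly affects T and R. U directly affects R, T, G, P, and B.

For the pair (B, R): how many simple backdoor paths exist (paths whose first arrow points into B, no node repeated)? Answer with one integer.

6

A backdoor path from B to R is any simple undirected path whose first edge points into B (i.e. leaves B via a parent).
Parents of B: {U}.
Enumerating:
  P1: B <- U -> P -> R
  P2: B <- U -> G <- P -> R
  P3: B <- U -> G -> T <- P -> R
  P4: B <- U -> T <- P -> R
  P5: B <- U -> T <- G <- P -> R
  P6: B <- U -> R
That exhausts the simple backdoor paths. Count: 6.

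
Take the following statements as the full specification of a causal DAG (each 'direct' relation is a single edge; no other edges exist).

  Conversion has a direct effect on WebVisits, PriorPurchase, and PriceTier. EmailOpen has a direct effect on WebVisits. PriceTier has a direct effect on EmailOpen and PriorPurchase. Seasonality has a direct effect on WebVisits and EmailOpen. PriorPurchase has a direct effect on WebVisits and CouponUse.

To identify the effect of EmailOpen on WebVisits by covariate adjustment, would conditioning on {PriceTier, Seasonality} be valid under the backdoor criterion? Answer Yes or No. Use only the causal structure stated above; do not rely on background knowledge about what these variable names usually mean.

Backdoor paths from EmailOpen to WebVisits (paths whose first edge points into EmailOpen):
  P1: EmailOpen <- Seasonality -> WebVisits
  P2: EmailOpen <- PriceTier <- Conversion -> PriorPurchase -> WebVisits
  P3: EmailOpen <- PriceTier <- Conversion -> WebVisits
  P4: EmailOpen <- PriceTier -> PriorPurchase <- Conversion -> WebVisits
  P5: EmailOpen <- PriceTier -> PriorPurchase -> WebVisits
Condition 1 (no descendant of EmailOpen in the set): holds — descendants of EmailOpen are {WebVisits}; none are in {PriceTier, Seasonality}.
Condition 2 (every backdoor path blocked by {PriceTier, Seasonality}):
  P1: blocked at fork node Seasonality ∈ conditioning set.
  P2: blocked at chain node PriceTier ∈ conditioning set.
  P3: blocked at chain node PriceTier ∈ conditioning set.
  P4: blocked at fork node PriceTier ∈ conditioning set.
  P5: blocked at fork node PriceTier ∈ conditioning set.
{PriceTier, Seasonality} satisfies the backdoor criterion.

Yes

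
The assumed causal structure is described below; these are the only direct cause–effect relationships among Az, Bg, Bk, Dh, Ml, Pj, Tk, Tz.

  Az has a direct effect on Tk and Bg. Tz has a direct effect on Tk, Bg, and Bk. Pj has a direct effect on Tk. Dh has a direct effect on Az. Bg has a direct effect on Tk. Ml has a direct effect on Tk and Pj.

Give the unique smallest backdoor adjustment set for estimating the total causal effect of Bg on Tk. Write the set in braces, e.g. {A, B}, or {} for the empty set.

Variables eligible for adjustment (non-descendants of Bg, excluding Bg and Tk): {Az, Bk, Dh, Ml, Pj, Tz}.
Backdoor paths from Bg to Tk:
  P1: Bg <- Tz -> Tk
  P2: Bg <- Az -> Tk
The empty set is not sufficient: P1 (Bg <- Tz -> Tk) has no collider blocking it and no conditioned non-collider, so it is open.
Try {Az, Tz}:
  P1: blocked at fork node Tz ∈ conditioning set.
  P2: blocked at fork node Az ∈ conditioning set.
{Az, Tz} contains no descendant of Bg and blocks every backdoor path.
Every element of {Az, Tz} is needed (dropping Az leaves P2 open; dropping Tz leaves P1 open), so no proper subset is valid.
Among all size-2 subsets of the eligible variables, only {Az, Tz} blocks every backdoor path, so it is the unique smallest valid adjustment set.

{Az, Tz}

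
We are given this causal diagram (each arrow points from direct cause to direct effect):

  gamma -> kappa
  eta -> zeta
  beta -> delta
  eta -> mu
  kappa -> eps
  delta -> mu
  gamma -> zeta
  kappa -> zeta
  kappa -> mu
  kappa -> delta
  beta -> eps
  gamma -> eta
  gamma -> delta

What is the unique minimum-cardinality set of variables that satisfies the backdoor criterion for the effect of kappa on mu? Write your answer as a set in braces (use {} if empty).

Variables eligible for adjustment (non-descendants of kappa, excluding kappa and mu): {beta, eta, gamma}.
Backdoor paths from kappa to mu:
  P1: kappa <- gamma -> eta -> mu
  P2: kappa <- gamma -> delta -> mu
  P3: kappa <- gamma -> zeta <- eta -> mu
The empty set is not sufficient: P1 (kappa <- gamma -> eta -> mu) has no collider blocking it and no conditioned non-collider, so it is open.
Try {gamma}:
  P1: blocked at fork node gamma ∈ conditioning set.
  P2: blocked at fork node gamma ∈ conditioning set.
  P3: blocked at fork node gamma ∈ conditioning set.
{gamma} contains no descendant of kappa and blocks every backdoor path.
No other singleton works — e.g. {beta} leaves P1 open — so {gamma} is the unique smallest valid adjustment set.

{gamma}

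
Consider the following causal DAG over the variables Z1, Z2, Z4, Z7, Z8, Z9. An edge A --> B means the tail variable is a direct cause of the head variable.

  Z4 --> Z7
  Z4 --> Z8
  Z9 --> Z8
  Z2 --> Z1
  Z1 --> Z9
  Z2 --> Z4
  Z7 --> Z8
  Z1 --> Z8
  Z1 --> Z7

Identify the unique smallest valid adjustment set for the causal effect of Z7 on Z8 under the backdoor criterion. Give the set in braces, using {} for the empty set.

{Z1, Z4}

Variables eligible for adjustment (non-descendants of Z7, excluding Z7 and Z8): {Z1, Z2, Z4, Z9}.
Backdoor paths from Z7 to Z8:
  P1: Z7 <- Z1 <- Z2 -> Z4 -> Z8
  P2: Z7 <- Z1 -> Z9 -> Z8
  P3: Z7 <- Z1 -> Z8
  P4: Z7 <- Z4 <- Z2 -> Z1 -> Z9 -> Z8
  P5: Z7 <- Z4 <- Z2 -> Z1 -> Z8
  P6: Z7 <- Z4 -> Z8
The empty set is not sufficient: P1 (Z7 <- Z1 <- Z2 -> Z4 -> Z8) has no collider blocking it and no conditioned non-collider, so it is open.
Try {Z1, Z4}:
  P1: blocked at chain node Z1 ∈ conditioning set.
  P2: blocked at fork node Z1 ∈ conditioning set.
  P3: blocked at fork node Z1 ∈ conditioning set.
  P4: blocked at chain node Z4 ∈ conditioning set.
  P5: blocked at chain node Z4 ∈ conditioning set.
  P6: blocked at fork node Z4 ∈ conditioning set.
{Z1, Z4} contains no descendant of Z7 and blocks every backdoor path.
Every element of {Z1, Z4} is needed (dropping Z1 leaves P2 open; dropping Z4 leaves P6 open), so no proper subset is valid.
Among all size-2 subsets of the eligible variables, only {Z1, Z4} blocks every backdoor path, so it is the unique smallest valid adjustment set.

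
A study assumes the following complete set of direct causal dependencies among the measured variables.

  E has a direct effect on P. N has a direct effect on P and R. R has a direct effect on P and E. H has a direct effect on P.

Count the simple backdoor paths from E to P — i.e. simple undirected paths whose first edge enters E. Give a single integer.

A backdoor path from E to P is any simple undirected path whose first edge points into E (i.e. leaves E via a parent).
Parents of E: {R}.
Enumerating:
  P1: E <- R <- N -> P
  P2: E <- R -> P
That exhausts the simple backdoor paths. Count: 2.

2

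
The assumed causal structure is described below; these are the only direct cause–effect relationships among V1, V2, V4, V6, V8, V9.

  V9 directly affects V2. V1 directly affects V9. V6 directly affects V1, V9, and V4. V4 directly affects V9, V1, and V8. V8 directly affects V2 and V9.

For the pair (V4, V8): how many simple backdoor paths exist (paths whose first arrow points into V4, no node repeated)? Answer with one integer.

4

A backdoor path from V4 to V8 is any simple undirected path whose first edge points into V4 (i.e. leaves V4 via a parent).
Parents of V4: {V6}.
Enumerating:
  P1: V4 <- V6 -> V1 -> V9 <- V8
  P2: V4 <- V6 -> V1 -> V9 -> V2 <- V8
  P3: V4 <- V6 -> V9 <- V8
  P4: V4 <- V6 -> V9 -> V2 <- V8
That exhausts the simple backdoor paths. Count: 4.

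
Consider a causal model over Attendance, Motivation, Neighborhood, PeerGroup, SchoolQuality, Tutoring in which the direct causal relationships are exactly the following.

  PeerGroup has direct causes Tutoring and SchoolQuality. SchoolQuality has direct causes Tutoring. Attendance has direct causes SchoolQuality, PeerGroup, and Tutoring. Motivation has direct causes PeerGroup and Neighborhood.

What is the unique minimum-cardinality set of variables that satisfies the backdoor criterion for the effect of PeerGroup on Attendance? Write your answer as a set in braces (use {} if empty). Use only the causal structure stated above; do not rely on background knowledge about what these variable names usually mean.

Variables eligible for adjustment (non-descendants of PeerGroup, excluding PeerGroup and Attendance): {Neighborhood, SchoolQuality, Tutoring}.
Backdoor paths from PeerGroup to Attendance:
  P1: PeerGroup <- Tutoring -> SchoolQuality -> Attendance
  P2: PeerGroup <- Tutoring -> Attendance
  P3: PeerGroup <- SchoolQuality <- Tutoring -> Attendance
  P4: PeerGroup <- SchoolQuality -> Attendance
The empty set is not sufficient: P1 (PeerGroup <- Tutoring -> SchoolQuality -> Attendance) has no collider blocking it and no conditioned non-collider, so it is open.
Try {SchoolQuality, Tutoring}:
  P1: blocked at fork node Tutoring ∈ conditioning set.
  P2: blocked at fork node Tutoring ∈ conditioning set.
  P3: blocked at chain node SchoolQuality ∈ conditioning set.
  P4: blocked at fork node SchoolQuality ∈ conditioning set.
{SchoolQuality, Tutoring} contains no descendant of PeerGroup and blocks every backdoor path.
Every element of {SchoolQuality, Tutoring} is needed (dropping SchoolQuality leaves P4 open; dropping Tutoring leaves P2 open), so no proper subset is valid.
Among all size-2 subsets of the eligible variables, only {SchoolQuality, Tutoring} blocks every backdoor path, so it is the unique smallest valid adjustment set.

{SchoolQuality, Tutoring}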